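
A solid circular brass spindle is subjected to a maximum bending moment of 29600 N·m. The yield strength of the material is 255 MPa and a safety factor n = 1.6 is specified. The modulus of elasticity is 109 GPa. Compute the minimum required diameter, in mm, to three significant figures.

d = 124 mm

σ_allow = 255/1.6 = 159.4 MPa.
For a solid circular section σ = 32M/(πd³), so d³ = 32M/(π σ_allow) = 32×2.9600×10^7/(π×159.4) = 1.892×10^6 mm³.
d = 123.7 mm.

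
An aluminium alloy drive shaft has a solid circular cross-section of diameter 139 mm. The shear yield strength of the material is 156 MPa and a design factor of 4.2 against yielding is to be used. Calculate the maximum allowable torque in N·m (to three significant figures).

T_allow = 19600 N·m

τ_allow = 156/4.2 = 37.14 MPa.
For a solid shaft T_allow = τ_allow·πd³/16; πd³/16 = π×139³/16 = 527300 mm³.
T_allow = 37.14×527300 = 1.959×10^7 N·mm = 19590 N·m.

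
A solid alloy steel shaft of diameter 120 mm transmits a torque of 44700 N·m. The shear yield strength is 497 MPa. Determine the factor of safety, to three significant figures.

τ = 16T/(πd³) = 16×4.4700×10^7/(π×120³) = 131.7 MPa.
n = τ_limit/τ = 497/131.7 = 3.772.

n = 3.77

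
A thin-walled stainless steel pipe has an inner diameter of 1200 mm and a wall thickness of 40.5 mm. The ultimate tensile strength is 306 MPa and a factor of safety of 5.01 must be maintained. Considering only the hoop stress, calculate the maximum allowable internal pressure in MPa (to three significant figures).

σ_allow = 306/5.01 = 61.08 MPa.
σ_h = pD/(2t) → p_allow = 2σ_allow t/D = 2×61.08×40.5/1200 = 4.123 MPa.

p_allow = 4.12 MPa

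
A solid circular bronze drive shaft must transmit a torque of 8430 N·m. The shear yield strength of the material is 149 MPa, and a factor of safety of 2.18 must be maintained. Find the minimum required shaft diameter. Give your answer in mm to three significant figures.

d = 85.6 mm

Allowable shear stress τ_allow = 149/2.18 = 68.35 MPa.
For a solid shaft τ = 16T/(πd³), so d³ = 16T/(π τ_allow) = 16×8430000/(π×68.35) = 628200 mm³.
d = (628200)^(1/3) = 85.64 mm.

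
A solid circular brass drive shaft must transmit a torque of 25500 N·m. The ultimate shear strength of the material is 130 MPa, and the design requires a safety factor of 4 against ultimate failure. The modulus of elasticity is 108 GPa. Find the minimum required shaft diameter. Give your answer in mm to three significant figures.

d = 159 mm

Allowable shear stress τ_allow = 130/4 = 32.50 MPa.
For a solid shaft τ = 16T/(πd³), so d³ = 16T/(π τ_allow) = 16×2.5500×10^7/(π×32.50) = 3.996×10^6 mm³.
d = (3.996×10^6)^(1/3) = 158.7 mm.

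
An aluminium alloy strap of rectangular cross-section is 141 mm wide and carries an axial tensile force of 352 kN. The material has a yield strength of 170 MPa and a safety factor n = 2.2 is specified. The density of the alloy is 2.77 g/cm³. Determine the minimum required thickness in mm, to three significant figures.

σ_allow = 170/2.2 = 77.27 MPa.
Required area A = F/σ_allow = 352000/77.27 = 4555 mm².
t = A/w = 4555/141 = 32.31 mm.

t = 32.3 mm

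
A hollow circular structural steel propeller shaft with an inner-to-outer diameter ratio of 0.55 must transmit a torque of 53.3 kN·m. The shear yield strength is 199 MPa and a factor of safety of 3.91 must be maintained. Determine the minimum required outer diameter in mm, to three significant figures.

d_o = 180 mm

τ_allow = 199/3.91 = 50.90 MPa.
For a hollow shaft τ = 16T/[πd_o³(1−k⁴)] with k = 0.55, so 1−k⁴ = 0.9085.
d_o³ = 16T/[π τ_allow (1−k⁴)] = 16×5.3300×10^7/(π×50.90×0.9085) = 5.871×10^6 mm³.
d_o = 180.4 mm.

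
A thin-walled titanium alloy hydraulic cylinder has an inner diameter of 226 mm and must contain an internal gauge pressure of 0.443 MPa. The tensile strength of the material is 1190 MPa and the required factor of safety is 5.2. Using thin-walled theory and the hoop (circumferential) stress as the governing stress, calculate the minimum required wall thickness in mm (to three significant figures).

t = 0.219 mm

σ_allow = 1190/5.2 = 228.8 MPa.
Hoop stress σ_h = pD/(2t), so t = pD/(2σ_allow) = 0.443×226/(2×228.8) = 0.2187 mm.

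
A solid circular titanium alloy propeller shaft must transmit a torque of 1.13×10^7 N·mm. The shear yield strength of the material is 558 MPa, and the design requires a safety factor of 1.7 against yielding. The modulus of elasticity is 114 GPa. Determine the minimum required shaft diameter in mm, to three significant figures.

d = 56.0 mm

Allowable shear stress τ_allow = 558/1.7 = 328.2 MPa.
For a solid shaft τ = 16T/(πd³), so d³ = 16T/(π τ_allow) = 16×1.1300×10^7/(π×328.2) = 175300 mm³.
d = (175300)^(1/3) = 55.97 mm.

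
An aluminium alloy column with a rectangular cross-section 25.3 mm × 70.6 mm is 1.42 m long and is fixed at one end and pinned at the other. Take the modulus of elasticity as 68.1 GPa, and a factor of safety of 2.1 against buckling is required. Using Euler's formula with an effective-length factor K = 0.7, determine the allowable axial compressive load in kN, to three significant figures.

P_allow = 30.9 kN

Buckling occurs about the weak axis: I_min = h·b³/12 = 70.6×25.3³/12 = 95280 mm⁴ (b = 25.3 mm is the smaller dimension).
Effective length L_e = KL = 0.7×1.42 m = 994.0 mm.
Euler critical load P_cr = π²EI/L_e² = π²×68100×95280/994.0² = 64810 N.
P_allow = P_cr/n = 64810/2.1 = 30860 N.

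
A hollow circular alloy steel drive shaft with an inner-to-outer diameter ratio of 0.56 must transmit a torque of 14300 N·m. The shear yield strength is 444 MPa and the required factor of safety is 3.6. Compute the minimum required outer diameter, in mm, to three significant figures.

d_o = 86.8 mm

τ_allow = 444/3.6 = 123.3 MPa.
For a hollow shaft τ = 16T/[πd_o³(1−k⁴)] with k = 0.56, so 1−k⁴ = 0.9017.
d_o³ = 16T/[π τ_allow (1−k⁴)] = 16×1.4300×10^7/(π×123.3×0.9017) = 654900 mm³.
d_o = 86.84 mm.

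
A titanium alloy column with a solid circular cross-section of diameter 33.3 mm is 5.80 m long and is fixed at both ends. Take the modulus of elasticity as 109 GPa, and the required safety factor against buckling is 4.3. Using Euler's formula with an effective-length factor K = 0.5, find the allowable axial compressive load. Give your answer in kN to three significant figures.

P_allow = 1.80 kN

I = πd⁴/64 = π×33.3⁴/64 = 60360 mm⁴.
Effective length L_e = KL = 0.5×5.80 m = 2900 mm.
Euler critical load P_cr = π²EI/L_e² = π²×109000×60360/2900² = 7721 N.
P_allow = P_cr/n = 7721/4.3 = 1796 N.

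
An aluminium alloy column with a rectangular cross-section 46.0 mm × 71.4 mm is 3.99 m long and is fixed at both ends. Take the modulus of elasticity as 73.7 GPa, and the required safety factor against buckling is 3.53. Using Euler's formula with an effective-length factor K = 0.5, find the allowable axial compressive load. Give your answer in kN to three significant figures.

P_allow = 30.0 kN

Buckling occurs about the weak axis: I_min = h·b³/12 = 71.4×46.0³/12 = 579100 mm⁴ (b = 46.0 mm is the smaller dimension).
Effective length L_e = KL = 0.5×3.99 m = 1995 mm.
Euler critical load P_cr = π²EI/L_e² = π²×73700×579100/1995² = 105800 N.
P_allow = P_cr/n = 105800/3.53 = 29980 N.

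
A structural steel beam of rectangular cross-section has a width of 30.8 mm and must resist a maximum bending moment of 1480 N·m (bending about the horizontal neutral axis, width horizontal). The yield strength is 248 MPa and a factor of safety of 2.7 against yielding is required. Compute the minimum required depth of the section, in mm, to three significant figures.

h = 56.0 mm

σ_allow = 248/2.7 = 91.85 MPa.
For a rectangular section σ = 6M/(bh²), so h² = 6M/(b σ_allow) = 6×1480000/(30.8×91.85) = 3139 mm².
h = 56.03 mm.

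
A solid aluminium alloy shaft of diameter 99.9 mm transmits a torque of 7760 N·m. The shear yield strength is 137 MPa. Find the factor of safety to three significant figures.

n = 3.46

τ = 16T/(πd³) = 16×7760000/(π×99.9³) = 39.64 MPa.
n = τ_limit/τ = 137/39.64 = 3.456.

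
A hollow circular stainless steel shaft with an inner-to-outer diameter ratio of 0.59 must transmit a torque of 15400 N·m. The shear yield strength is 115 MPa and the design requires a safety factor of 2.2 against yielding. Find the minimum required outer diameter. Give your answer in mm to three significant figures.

d_o = 120 mm

τ_allow = 115/2.2 = 52.27 MPa.
For a hollow shaft τ = 16T/[πd_o³(1−k⁴)] with k = 0.59, so 1−k⁴ = 0.8788.
d_o³ = 16T/[π τ_allow (1−k⁴)] = 16×1.5400×10^7/(π×52.27×0.8788) = 1.707×10^6 mm³.
d_o = 119.5 mm.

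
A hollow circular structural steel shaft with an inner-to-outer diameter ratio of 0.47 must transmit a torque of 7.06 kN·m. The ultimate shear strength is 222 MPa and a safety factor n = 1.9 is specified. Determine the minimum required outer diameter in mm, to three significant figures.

d_o = 68.6 mm

τ_allow = 222/1.9 = 116.8 MPa.
For a hollow shaft τ = 16T/[πd_o³(1−k⁴)] with k = 0.47, so 1−k⁴ = 0.9512.
d_o³ = 16T/[π τ_allow (1−k⁴)] = 16×7060000/(π×116.8×0.9512) = 323500 mm³.
d_o = 68.65 mm.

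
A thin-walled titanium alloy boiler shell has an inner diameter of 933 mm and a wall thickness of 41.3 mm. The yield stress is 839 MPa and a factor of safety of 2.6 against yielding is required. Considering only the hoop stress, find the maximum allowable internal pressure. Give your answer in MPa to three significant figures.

σ_allow = 839/2.6 = 322.7 MPa.
σ_h = pD/(2t) → p_allow = 2σ_allow t/D = 2×322.7×41.3/933 = 28.57 MPa.

p_allow = 28.6 MPa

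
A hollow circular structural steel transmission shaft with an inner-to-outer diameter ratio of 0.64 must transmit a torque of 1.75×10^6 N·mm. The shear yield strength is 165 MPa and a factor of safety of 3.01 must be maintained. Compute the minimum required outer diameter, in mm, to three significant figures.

d_o = 58.0 mm

τ_allow = 165/3.01 = 54.82 MPa.
For a hollow shaft τ = 16T/[πd_o³(1−k⁴)] with k = 0.64, so 1−k⁴ = 0.8322.
d_o³ = 16T/[π τ_allow (1−k⁴)] = 16×1750000/(π×54.82×0.8322) = 195400 mm³.
d_o = 58.03 mm.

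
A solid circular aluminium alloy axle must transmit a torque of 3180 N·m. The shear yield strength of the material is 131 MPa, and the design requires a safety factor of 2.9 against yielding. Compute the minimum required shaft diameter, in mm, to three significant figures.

Allowable shear stress τ_allow = 131/2.9 = 45.17 MPa.
For a solid shaft τ = 16T/(πd³), so d³ = 16T/(π τ_allow) = 16×3180000/(π×45.17) = 358500 mm³.
d = (358500)^(1/3) = 71.04 mm.

d = 71.0 mm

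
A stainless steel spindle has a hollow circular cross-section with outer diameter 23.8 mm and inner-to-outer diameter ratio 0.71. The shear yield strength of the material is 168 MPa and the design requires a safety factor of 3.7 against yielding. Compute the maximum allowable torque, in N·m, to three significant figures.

τ_allow = 168/3.7 = 45.41 MPa.
For a hollow shaft T_allow = τ_allow·πd_o³(1−k⁴)/16 with 1−k⁴ = 0.7459, so πd_o³(1−k⁴)/16 = 1974 mm³.
T_allow = 45.41×1974 = 89650 N·mm = 89.65 N·m.

T_allow = 89.6 N·m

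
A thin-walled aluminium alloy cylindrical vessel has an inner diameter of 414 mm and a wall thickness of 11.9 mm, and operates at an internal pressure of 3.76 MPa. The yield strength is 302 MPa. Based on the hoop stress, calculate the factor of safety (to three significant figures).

n = 4.62

σ_h = pD/(2t) = 3.76×414/(2×11.9) = 65.41 MPa.
n = 302/65.41 = 4.617.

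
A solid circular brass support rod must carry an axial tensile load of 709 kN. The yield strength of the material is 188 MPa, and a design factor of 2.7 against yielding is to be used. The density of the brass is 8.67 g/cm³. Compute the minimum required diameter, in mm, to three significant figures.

d = 114 mm

Allowable stress σ_allow = 188/2.7 = 69.63 MPa.
Required area A = F/σ_allow = 709000/69.63 = 10180 mm².
A = πd²/4 → d = √(4A/π) = 113.9 mm.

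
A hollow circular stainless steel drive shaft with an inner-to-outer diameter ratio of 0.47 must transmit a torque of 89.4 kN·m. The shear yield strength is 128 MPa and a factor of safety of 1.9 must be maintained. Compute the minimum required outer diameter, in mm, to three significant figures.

τ_allow = 128/1.9 = 67.37 MPa.
For a hollow shaft τ = 16T/[πd_o³(1−k⁴)] with k = 0.47, so 1−k⁴ = 0.9512.
d_o³ = 16T/[π τ_allow (1−k⁴)] = 16×8.9400×10^7/(π×67.37×0.9512) = 7.105×10^6 mm³.
d_o = 192.2 mm.

d_o = 192 mm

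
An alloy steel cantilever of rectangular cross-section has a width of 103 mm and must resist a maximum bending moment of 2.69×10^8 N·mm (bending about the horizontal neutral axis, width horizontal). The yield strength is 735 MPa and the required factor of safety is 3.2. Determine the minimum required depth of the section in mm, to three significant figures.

σ_allow = 735/3.2 = 229.7 MPa.
For a rectangular section σ = 6M/(bh²), so h² = 6M/(b σ_allow) = 6×2.6900×10^8/(103×229.7) = 68220 mm².
h = 261.2 mm.

h = 261 mm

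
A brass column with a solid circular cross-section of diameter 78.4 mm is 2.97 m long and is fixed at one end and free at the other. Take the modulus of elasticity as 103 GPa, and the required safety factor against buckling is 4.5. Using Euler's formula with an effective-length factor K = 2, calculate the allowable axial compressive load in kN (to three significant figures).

P_allow = 11.9 kN

I = πd⁴/64 = π×78.4⁴/64 = 1.855×10^6 mm⁴.
Effective length L_e = KL = 2×2.97 m = 5940 mm.
Euler critical load P_cr = π²EI/L_e² = π²×103000×1.855×10^6/5940² = 53430 N.
P_allow = P_cr/n = 53430/4.5 = 11870 N.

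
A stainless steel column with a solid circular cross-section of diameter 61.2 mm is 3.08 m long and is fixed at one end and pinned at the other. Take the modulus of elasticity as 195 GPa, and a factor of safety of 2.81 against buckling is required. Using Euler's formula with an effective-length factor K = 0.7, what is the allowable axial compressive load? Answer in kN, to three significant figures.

P_allow = 101 kN

I = πd⁴/64 = π×61.2⁴/64 = 688600 mm⁴.
Effective length L_e = KL = 0.7×3.08 m = 2156 mm.
Euler critical load P_cr = π²EI/L_e² = π²×195000×688600/2156² = 285100 N.
P_allow = P_cr/n = 285100/2.81 = 101500 N.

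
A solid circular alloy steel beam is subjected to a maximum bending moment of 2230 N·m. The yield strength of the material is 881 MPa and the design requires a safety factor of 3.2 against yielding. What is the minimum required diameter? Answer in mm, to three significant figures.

σ_allow = 881/3.2 = 275.3 MPa.
For a solid circular section σ = 32M/(πd³), so d³ = 32M/(π σ_allow) = 32×2230000/(π×275.3) = 82500 mm³.
d = 43.53 mm.

d = 43.5 mm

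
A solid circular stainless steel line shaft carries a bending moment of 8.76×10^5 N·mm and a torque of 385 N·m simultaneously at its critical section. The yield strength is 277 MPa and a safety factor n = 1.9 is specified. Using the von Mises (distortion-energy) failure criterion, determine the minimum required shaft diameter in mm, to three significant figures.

σ_allow = σ_y/n = 277/1.9 = 145.8 MPa.
For a solid shaft σ_b = 32M/(πd³) and τ = 16T/(πd³), so the von Mises stress is σ' = (16/πd³)·√(4M²+3T²).
√(4M²+3T²) = √(4×(876000)² + 3×(385000)²) = 1.875×10^6 N·mm.
d³ = 16×1.875×10^6/(π×145.8) = 65490 mm³.
d = 40.31 mm.

d = 40.3 mm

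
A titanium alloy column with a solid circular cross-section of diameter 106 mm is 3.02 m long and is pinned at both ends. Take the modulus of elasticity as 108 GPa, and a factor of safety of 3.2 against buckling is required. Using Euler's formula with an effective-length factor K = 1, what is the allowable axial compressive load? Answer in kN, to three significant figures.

P_allow = 226 kN

I = πd⁴/64 = π×106⁴/64 = 6.197×10^6 mm⁴.
Effective length L_e = KL = 1×3.02 m = 3020 mm.
Euler critical load P_cr = π²EI/L_e² = π²×108000×6.197×10^6/3020² = 724300 N.
P_allow = P_cr/n = 724300/3.2 = 226300 N.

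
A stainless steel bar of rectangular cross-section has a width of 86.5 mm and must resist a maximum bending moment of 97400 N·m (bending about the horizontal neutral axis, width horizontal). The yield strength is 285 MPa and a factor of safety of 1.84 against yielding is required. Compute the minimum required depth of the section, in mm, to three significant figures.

h = 209 mm

σ_allow = 285/1.84 = 154.9 MPa.
For a rectangular section σ = 6M/(bh²), so h² = 6M/(b σ_allow) = 6×9.7400×10^7/(86.5×154.9) = 43620 mm².
h = 208.8 mm.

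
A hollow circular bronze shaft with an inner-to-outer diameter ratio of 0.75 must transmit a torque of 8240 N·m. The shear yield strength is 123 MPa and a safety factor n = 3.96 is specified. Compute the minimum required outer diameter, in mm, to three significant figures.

d_o = 125 mm

τ_allow = 123/3.96 = 31.06 MPa.
For a hollow shaft τ = 16T/[πd_o³(1−k⁴)] with k = 0.75, so 1−k⁴ = 0.6836.
d_o³ = 16T/[π τ_allow (1−k⁴)] = 16×8240000/(π×31.06×0.6836) = 1.976×10^6 mm³.
d_o = 125.5 mm.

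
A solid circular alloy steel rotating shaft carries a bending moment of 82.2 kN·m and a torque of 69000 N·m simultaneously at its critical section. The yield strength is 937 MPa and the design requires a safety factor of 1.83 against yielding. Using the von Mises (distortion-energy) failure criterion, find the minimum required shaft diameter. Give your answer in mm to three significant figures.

σ_allow = σ_y/n = 937/1.83 = 512.0 MPa.
For a solid shaft σ_b = 32M/(πd³) and τ = 16T/(πd³), so the von Mises stress is σ' = (16/πd³)·√(4M²+3T²).
√(4M²+3T²) = √(4×(8.220×10^7)² + 3×(6.900×10^7)²) = 2.032×10^8 N·mm.
d³ = 16×2.032×10^8/(π×512.0) = 2.022×10^6 mm³.
d = 126.4 mm.

d = 126 mm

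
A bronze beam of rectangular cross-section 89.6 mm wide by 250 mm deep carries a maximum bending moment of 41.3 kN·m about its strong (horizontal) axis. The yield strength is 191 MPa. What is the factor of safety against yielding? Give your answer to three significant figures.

Section modulus S = bh²/6 = 89.6×250²/6 = 933300 mm³.
σ = M/S = 4.1300×10^7/933300 = 44.25 MPa.
n = 191/44.25 = 4.316.

n = 4.32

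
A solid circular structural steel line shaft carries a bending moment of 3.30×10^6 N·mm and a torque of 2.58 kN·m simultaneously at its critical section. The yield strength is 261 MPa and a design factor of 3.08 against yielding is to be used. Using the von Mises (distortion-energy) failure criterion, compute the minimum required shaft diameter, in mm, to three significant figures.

d = 78.2 mm

σ_allow = σ_y/n = 261/3.08 = 84.74 MPa.
For a solid shaft σ_b = 32M/(πd³) and τ = 16T/(πd³), so the von Mises stress is σ' = (16/πd³)·√(4M²+3T²).
√(4M²+3T²) = √(4×(3.300×10^6)² + 3×(2.580×10^6)²) = 7.971×10^6 N·mm.
d³ = 16×7.971×10^6/(π×84.74) = 479000 mm³.
d = 78.24 mm.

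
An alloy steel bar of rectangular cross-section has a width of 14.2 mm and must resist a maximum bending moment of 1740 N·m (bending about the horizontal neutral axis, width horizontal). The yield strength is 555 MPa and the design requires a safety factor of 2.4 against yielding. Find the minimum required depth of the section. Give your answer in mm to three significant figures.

σ_allow = 555/2.4 = 231.2 MPa.
For a rectangular section σ = 6M/(bh²), so h² = 6M/(b σ_allow) = 6×1740000/(14.2×231.2) = 3179 mm².
h = 56.39 mm.

h = 56.4 mm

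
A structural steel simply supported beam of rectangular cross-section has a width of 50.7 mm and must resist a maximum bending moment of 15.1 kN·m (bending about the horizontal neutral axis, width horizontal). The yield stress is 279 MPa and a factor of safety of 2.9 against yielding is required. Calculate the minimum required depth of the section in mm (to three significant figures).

h = 136 mm

σ_allow = 279/2.9 = 96.21 MPa.
For a rectangular section σ = 6M/(bh²), so h² = 6M/(b σ_allow) = 6×1.5100×10^7/(50.7×96.21) = 18570 mm².
h = 136.3 mm.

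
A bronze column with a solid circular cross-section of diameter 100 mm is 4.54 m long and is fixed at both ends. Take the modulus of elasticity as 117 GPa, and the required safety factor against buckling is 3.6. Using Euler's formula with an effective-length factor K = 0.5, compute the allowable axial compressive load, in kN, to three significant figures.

I = πd⁴/64 = π×100⁴/64 = 4.909×10^6 mm⁴.
Effective length L_e = KL = 0.5×4.54 m = 2270 mm.
Euler critical load P_cr = π²EI/L_e² = π²×117000×4.909×10^6/2270² = 1.100×10^6 N.
P_allow = P_cr/n = 1.100×10^6/3.6 = 305600 N.

P_allow = 306 kN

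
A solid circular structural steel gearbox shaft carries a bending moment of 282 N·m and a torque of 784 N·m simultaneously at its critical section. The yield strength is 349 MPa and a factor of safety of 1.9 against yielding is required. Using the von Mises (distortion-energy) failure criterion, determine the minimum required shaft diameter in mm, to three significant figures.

d = 34.4 mm

σ_allow = σ_y/n = 349/1.9 = 183.7 MPa.
For a solid shaft σ_b = 32M/(πd³) and τ = 16T/(πd³), so the von Mises stress is σ' = (16/πd³)·√(4M²+3T²).
√(4M²+3T²) = √(4×(282000)² + 3×(784000)²) = 1.470×10^6 N·mm.
d³ = 16×1.470×10^6/(π×183.7) = 40770 mm³.
d = 34.42 mm.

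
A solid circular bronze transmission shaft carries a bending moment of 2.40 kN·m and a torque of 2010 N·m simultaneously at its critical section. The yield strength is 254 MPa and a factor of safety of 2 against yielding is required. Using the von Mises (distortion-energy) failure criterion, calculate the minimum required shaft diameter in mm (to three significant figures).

d = 62.0 mm

σ_allow = σ_y/n = 254/2 = 127.0 MPa.
For a solid shaft σ_b = 32M/(πd³) and τ = 16T/(πd³), so the von Mises stress is σ' = (16/πd³)·√(4M²+3T²).
√(4M²+3T²) = √(4×(2.400×10^6)² + 3×(2.010×10^6)²) = 5.930×10^6 N·mm.
d³ = 16×5.930×10^6/(π×127.0) = 237800 mm³.
d = 61.95 mm.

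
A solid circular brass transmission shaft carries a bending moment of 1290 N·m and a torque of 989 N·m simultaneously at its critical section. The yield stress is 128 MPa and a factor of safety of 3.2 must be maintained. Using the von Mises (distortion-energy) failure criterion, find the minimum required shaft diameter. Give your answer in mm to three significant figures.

σ_allow = σ_y/n = 128/3.2 = 40.00 MPa.
For a solid shaft σ_b = 32M/(πd³) and τ = 16T/(πd³), so the von Mises stress is σ' = (16/πd³)·√(4M²+3T²).
√(4M²+3T²) = √(4×(1.290×10^6)² + 3×(989000)²) = 3.097×10^6 N·mm.
d³ = 16×3.097×10^6/(π×40.00) = 394300 mm³.
d = 73.33 mm.

d = 73.3 mm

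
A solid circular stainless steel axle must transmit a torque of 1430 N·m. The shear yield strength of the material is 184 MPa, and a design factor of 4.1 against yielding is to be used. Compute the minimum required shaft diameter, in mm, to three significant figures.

d = 54.5 mm

Allowable shear stress τ_allow = 184/4.1 = 44.88 MPa.
For a solid shaft τ = 16T/(πd³), so d³ = 16T/(π τ_allow) = 16×1430000/(π×44.88) = 162300 mm³.
d = (162300)^(1/3) = 54.55 mm.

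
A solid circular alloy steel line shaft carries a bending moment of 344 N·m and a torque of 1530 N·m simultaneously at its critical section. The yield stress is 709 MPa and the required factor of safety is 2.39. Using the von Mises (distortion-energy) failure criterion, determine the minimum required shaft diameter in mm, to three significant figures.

d = 36.1 mm

σ_allow = σ_y/n = 709/2.39 = 296.7 MPa.
For a solid shaft σ_b = 32M/(πd³) and τ = 16T/(πd³), so the von Mises stress is σ' = (16/πd³)·√(4M²+3T²).
√(4M²+3T²) = √(4×(344000)² + 3×(1.530×10^6)²) = 2.738×10^6 N·mm.
d³ = 16×2.738×10^6/(π×296.7) = 47000 mm³.
d = 36.09 mm.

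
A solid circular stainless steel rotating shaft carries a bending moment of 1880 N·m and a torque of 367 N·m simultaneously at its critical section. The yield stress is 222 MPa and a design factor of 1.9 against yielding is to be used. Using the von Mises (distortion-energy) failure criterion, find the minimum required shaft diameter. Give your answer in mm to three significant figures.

d = 55.0 mm

σ_allow = σ_y/n = 222/1.9 = 116.8 MPa.
For a solid shaft σ_b = 32M/(πd³) and τ = 16T/(πd³), so the von Mises stress is σ' = (16/πd³)·√(4M²+3T²).
√(4M²+3T²) = √(4×(1.880×10^6)² + 3×(367000)²) = 3.813×10^6 N·mm.
d³ = 16×3.813×10^6/(π×116.8) = 166200 mm³.
d = 54.98 mm.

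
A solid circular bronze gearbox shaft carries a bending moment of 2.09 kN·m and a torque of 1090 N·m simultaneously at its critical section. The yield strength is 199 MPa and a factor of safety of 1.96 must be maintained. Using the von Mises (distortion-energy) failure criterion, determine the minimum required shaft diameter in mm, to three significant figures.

d = 61.3 mm

σ_allow = σ_y/n = 199/1.96 = 101.5 MPa.
For a solid shaft σ_b = 32M/(πd³) and τ = 16T/(πd³), so the von Mises stress is σ' = (16/πd³)·√(4M²+3T²).
√(4M²+3T²) = √(4×(2.090×10^6)² + 3×(1.090×10^6)²) = 4.587×10^6 N·mm.
d³ = 16×4.587×10^6/(π×101.5) = 230100 mm³.
d = 61.28 mm.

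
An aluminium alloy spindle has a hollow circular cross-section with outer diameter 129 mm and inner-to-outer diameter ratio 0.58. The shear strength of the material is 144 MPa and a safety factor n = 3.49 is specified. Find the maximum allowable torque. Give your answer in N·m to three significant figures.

τ_allow = 144/3.49 = 41.26 MPa.
For a hollow shaft T_allow = τ_allow·πd_o³(1−k⁴)/16 with 1−k⁴ = 0.8868, so πd_o³(1−k⁴)/16 = 373800 mm³.
T_allow = 41.26×373800 = 1.542×10^7 N·mm = 15420 N·m.

T_allow = 15400 N·m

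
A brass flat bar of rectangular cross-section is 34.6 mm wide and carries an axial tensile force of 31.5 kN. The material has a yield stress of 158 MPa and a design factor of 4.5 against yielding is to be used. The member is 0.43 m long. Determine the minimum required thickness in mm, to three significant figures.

σ_allow = 158/4.5 = 35.11 MPa.
Required area A = F/σ_allow = 31500/35.11 = 897.2 mm².
t = A/w = 897.2/34.6 = 25.93 mm.

t = 25.9 mm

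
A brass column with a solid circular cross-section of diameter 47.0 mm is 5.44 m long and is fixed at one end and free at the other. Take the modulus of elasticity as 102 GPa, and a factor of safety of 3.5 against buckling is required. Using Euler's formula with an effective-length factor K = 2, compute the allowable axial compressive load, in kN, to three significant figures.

I = πd⁴/64 = π×47.0⁴/64 = 239500 mm⁴.
Effective length L_e = KL = 2×5.44 m = 10880 mm.
Euler critical load P_cr = π²EI/L_e² = π²×102000×239500/10880² = 2037 N.
P_allow = P_cr/n = 2037/3.5 = 582.0 N.

P_allow = 0.582 kN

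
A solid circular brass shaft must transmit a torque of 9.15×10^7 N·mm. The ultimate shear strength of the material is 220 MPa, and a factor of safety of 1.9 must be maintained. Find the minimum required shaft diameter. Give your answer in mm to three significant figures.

Allowable shear stress τ_allow = 220/1.9 = 115.8 MPa.
For a solid shaft τ = 16T/(πd³), so d³ = 16T/(π τ_allow) = 16×9.1500×10^7/(π×115.8) = 4.025×10^6 mm³.
d = (4.025×10^6)^(1/3) = 159.1 mm.

d = 159 mm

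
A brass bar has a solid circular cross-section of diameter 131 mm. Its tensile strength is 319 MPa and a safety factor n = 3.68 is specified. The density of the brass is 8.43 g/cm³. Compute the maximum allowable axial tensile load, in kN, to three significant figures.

F_allow = 1170 kN

σ_allow = 319/3.68 = 86.68 MPa.
A = πd²/4 = π×131²/4 = 13480 mm².
F_allow = σ_allow × A = 86.68×13480 = 1.168×10^6 N.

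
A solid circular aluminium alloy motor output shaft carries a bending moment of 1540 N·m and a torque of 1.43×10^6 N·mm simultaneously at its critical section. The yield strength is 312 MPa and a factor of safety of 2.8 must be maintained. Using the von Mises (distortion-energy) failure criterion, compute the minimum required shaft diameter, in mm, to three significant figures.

d = 56.5 mm

σ_allow = σ_y/n = 312/2.8 = 111.4 MPa.
For a solid shaft σ_b = 32M/(πd³) and τ = 16T/(πd³), so the von Mises stress is σ' = (16/πd³)·√(4M²+3T²).
√(4M²+3T²) = √(4×(1.540×10^6)² + 3×(1.430×10^6)²) = 3.952×10^6 N·mm.
d³ = 16×3.952×10^6/(π×111.4) = 180600 mm³.
d = 56.53 mm.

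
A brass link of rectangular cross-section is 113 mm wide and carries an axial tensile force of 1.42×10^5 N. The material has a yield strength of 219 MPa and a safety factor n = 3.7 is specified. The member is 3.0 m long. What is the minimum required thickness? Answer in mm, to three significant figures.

t = 21.2 mm

σ_allow = 219/3.7 = 59.19 MPa.
Required area A = F/σ_allow = 142000/59.19 = 2399 mm².
t = A/w = 2399/113 = 21.23 mm.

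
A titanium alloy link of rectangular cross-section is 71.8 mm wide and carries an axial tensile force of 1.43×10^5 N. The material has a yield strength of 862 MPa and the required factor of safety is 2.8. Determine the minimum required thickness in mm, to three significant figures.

σ_allow = 862/2.8 = 307.9 MPa.
Required area A = F/σ_allow = 143000/307.9 = 464.5 mm².
t = A/w = 464.5/71.8 = 6.469 mm.

t = 6.47 mm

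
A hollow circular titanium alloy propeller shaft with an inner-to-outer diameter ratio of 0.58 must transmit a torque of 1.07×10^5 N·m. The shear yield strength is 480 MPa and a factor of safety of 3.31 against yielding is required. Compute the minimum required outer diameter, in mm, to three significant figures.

τ_allow = 480/3.31 = 145.0 MPa.
For a hollow shaft τ = 16T/[πd_o³(1−k⁴)] with k = 0.58, so 1−k⁴ = 0.8868.
d_o³ = 16T/[π τ_allow (1−k⁴)] = 16×1.0700×10^8/(π×145.0×0.8868) = 4.237×10^6 mm³.
d_o = 161.8 mm.

d_o = 162 mm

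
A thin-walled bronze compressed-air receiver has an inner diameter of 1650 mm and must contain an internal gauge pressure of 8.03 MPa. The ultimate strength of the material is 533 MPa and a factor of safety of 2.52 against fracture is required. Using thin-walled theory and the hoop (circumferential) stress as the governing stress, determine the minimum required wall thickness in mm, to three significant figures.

t = 31.3 mm

σ_allow = 533/2.52 = 211.5 MPa.
Hoop stress σ_h = pD/(2t), so t = pD/(2σ_allow) = 8.03×1650/(2×211.5) = 31.32 mm.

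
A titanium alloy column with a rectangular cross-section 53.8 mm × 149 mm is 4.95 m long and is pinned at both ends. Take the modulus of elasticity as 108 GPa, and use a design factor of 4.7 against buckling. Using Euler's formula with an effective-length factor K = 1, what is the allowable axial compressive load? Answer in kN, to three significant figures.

P_allow = 17.9 kN

Buckling occurs about the weak axis: I_min = h·b³/12 = 149×53.8³/12 = 1.934×10^6 mm⁴ (b = 53.8 mm is the smaller dimension).
Effective length L_e = KL = 1×4.95 m = 4950 mm.
Euler critical load P_cr = π²EI/L_e² = π²×108000×1.934×10^6/4950² = 84110 N.
P_allow = P_cr/n = 84110/4.7 = 17900 N.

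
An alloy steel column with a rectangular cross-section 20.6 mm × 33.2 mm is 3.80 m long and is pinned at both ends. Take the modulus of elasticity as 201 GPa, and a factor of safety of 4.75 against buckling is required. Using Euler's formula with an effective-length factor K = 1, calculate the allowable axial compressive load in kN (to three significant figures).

Buckling occurs about the weak axis: I_min = h·b³/12 = 33.2×20.6³/12 = 24190 mm⁴ (b = 20.6 mm is the smaller dimension).
Effective length L_e = KL = 1×3.80 m = 3800 mm.
Euler critical load P_cr = π²EI/L_e² = π²×201000×24190/3800² = 3323 N.
P_allow = P_cr/n = 3323/4.75 = 699.5 N.

P_allow = 0.700 kN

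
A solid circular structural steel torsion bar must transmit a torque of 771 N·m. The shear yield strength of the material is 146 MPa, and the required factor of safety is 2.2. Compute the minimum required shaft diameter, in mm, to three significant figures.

Allowable shear stress τ_allow = 146/2.2 = 66.36 MPa.
For a solid shaft τ = 16T/(πd³), so d³ = 16T/(π τ_allow) = 16×771000/(π×66.36) = 59170 mm³.
d = (59170)^(1/3) = 38.97 mm.

d = 39.0 mm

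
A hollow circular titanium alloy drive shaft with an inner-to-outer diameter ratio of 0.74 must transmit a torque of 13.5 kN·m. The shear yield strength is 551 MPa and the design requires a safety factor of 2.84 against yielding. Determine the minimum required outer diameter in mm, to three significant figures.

τ_allow = 551/2.84 = 194.0 MPa.
For a hollow shaft τ = 16T/[πd_o³(1−k⁴)] with k = 0.74, so 1−k⁴ = 0.7001.
d_o³ = 16T/[π τ_allow (1−k⁴)] = 16×1.3500×10^7/(π×194.0×0.7001) = 506200 mm³.
d_o = 79.69 mm.

d_o = 79.7 mm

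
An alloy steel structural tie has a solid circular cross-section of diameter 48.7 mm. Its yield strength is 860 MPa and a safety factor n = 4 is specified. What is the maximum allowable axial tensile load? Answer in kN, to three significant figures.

F_allow = 400 kN

σ_allow = 860/4 = 215.0 MPa.
A = πd²/4 = π×48.7²/4 = 1863 mm².
F_allow = σ_allow × A = 215.0×1863 = 400500 N.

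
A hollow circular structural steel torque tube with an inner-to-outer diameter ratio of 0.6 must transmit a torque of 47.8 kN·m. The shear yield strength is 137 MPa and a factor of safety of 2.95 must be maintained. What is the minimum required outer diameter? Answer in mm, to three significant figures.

τ_allow = 137/2.95 = 46.44 MPa.
For a hollow shaft τ = 16T/[πd_o³(1−k⁴)] with k = 0.6, so 1−k⁴ = 0.8704.
d_o³ = 16T/[π τ_allow (1−k⁴)] = 16×4.7800×10^7/(π×46.44×0.8704) = 6.023×10^6 mm³.
d_o = 181.9 mm.

d_o = 182 mm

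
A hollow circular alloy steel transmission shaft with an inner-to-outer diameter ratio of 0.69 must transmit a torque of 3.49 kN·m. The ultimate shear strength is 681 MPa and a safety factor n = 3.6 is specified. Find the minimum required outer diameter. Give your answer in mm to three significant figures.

d_o = 49.5 mm

τ_allow = 681/3.6 = 189.2 MPa.
For a hollow shaft τ = 16T/[πd_o³(1−k⁴)] with k = 0.69, so 1−k⁴ = 0.7733.
d_o³ = 16T/[π τ_allow (1−k⁴)] = 16×3490000/(π×189.2×0.7733) = 121500 mm³.
d_o = 49.53 mm.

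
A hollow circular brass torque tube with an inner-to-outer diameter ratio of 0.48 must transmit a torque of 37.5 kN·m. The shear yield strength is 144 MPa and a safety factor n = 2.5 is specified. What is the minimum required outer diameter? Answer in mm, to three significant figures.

τ_allow = 144/2.5 = 57.60 MPa.
For a hollow shaft τ = 16T/[πd_o³(1−k⁴)] with k = 0.48, so 1−k⁴ = 0.9469.
d_o³ = 16T/[π τ_allow (1−k⁴)] = 16×3.7500×10^7/(π×57.60×0.9469) = 3.502×10^6 mm³.
d_o = 151.9 mm.

d_o = 152 mm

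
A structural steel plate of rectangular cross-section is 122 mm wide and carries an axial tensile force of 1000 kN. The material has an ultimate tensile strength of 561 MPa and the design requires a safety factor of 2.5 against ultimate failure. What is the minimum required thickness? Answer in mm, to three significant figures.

t = 36.5 mm

σ_allow = 561/2.5 = 224.4 MPa.
Required area A = F/σ_allow = 1000000/224.4 = 4456 mm².
t = A/w = 4456/122 = 36.53 mm.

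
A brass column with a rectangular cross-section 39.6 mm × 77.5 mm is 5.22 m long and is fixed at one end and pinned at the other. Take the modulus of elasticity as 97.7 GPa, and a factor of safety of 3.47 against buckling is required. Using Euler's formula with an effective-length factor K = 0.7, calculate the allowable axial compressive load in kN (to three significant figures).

P_allow = 8.35 kN

Buckling occurs about the weak axis: I_min = h·b³/12 = 77.5×39.6³/12 = 401100 mm⁴ (b = 39.6 mm is the smaller dimension).
Effective length L_e = KL = 0.7×5.22 m = 3654 mm.
Euler critical load P_cr = π²EI/L_e² = π²×97700×401100/3654² = 28960 N.
P_allow = P_cr/n = 28960/3.47 = 8347 N.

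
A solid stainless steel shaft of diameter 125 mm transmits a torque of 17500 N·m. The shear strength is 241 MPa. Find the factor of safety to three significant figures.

n = 5.28

τ = 16T/(πd³) = 16×1.7500×10^7/(π×125³) = 45.63 MPa.
n = τ_limit/τ = 241/45.63 = 5.281.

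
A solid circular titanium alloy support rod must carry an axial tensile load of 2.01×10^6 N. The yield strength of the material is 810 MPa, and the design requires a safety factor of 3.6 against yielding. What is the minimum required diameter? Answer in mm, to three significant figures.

d = 107 mm

Allowable stress σ_allow = 810/3.6 = 225.0 MPa.
Required area A = F/σ_allow = 2010000/225.0 = 8933 mm².
A = πd²/4 → d = √(4A/π) = 106.7 mm.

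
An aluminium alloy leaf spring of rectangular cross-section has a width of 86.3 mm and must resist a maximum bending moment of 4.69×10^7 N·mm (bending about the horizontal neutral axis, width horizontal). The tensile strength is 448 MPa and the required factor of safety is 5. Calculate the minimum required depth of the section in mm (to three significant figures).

h = 191 mm

σ_allow = 448/5 = 89.60 MPa.
For a rectangular section σ = 6M/(bh²), so h² = 6M/(b σ_allow) = 6×4.6900×10^7/(86.3×89.60) = 36390 mm².
h = 190.8 mm.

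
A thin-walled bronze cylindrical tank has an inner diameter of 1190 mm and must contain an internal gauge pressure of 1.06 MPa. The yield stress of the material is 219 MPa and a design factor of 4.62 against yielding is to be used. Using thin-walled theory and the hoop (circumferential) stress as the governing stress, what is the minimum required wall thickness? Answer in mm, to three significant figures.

σ_allow = 219/4.62 = 47.40 MPa.
Hoop stress σ_h = pD/(2t), so t = pD/(2σ_allow) = 1.06×1190/(2×47.40) = 13.31 mm.

t = 13.3 mm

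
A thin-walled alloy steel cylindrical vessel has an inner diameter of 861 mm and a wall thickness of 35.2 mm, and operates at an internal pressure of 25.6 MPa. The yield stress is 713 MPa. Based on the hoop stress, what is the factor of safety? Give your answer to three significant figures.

n = 2.28

σ_h = pD/(2t) = 25.6×861/(2×35.2) = 313.1 MPa.
n = 713/313.1 = 2.277.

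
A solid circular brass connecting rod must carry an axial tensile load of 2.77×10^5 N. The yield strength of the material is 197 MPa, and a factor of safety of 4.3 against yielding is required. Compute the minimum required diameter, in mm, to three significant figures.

Allowable stress σ_allow = 197/4.3 = 45.81 MPa.
Required area A = F/σ_allow = 277000/45.81 = 6046 mm².
A = πd²/4 → d = √(4A/π) = 87.74 mm.

d = 87.7 mm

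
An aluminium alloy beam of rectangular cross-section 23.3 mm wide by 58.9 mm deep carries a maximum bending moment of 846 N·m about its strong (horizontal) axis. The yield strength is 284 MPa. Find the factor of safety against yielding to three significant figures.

n = 4.52

Section modulus S = bh²/6 = 23.3×58.9²/6 = 13470 mm³.
σ = M/S = 846000/13470 = 62.80 MPa.
n = 284/62.80 = 4.523.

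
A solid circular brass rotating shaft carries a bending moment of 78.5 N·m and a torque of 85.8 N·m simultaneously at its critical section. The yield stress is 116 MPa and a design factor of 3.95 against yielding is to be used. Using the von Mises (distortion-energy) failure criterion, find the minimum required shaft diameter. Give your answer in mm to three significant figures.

d = 33.5 mm

σ_allow = σ_y/n = 116/3.95 = 29.37 MPa.
For a solid shaft σ_b = 32M/(πd³) and τ = 16T/(πd³), so the von Mises stress is σ' = (16/πd³)·√(4M²+3T²).
√(4M²+3T²) = √(4×(78500)² + 3×(85800)²) = 216200 N·mm.
d³ = 16×216200/(π×29.37) = 37490 mm³.
d = 33.47 mm.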